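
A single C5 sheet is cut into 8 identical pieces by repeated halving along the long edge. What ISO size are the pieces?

8 = 2^3, so 3 halving steps.
C5 → C6 → … → C8 after 3 steps.

C8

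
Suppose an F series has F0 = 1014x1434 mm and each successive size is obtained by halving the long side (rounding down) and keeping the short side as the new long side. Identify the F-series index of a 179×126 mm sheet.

F6

F0: 1014 × 1434 mm
F1: 717 × 1014 mm
F2: 507 × 717 mm
F3: 358 × 507 mm
F4: 253 × 358 mm
F5: 179 × 253 mm
F6: 126 × 179 mm
F7: 89 × 126 mm
→ matches F6.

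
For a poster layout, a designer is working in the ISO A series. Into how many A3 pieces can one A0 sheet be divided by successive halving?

8

A0 = 841 × 1189 mm; A3 = 297 × 420 mm.
Each halving step doubles the count; 3 steps from A0 to A3.
2^3 = 8.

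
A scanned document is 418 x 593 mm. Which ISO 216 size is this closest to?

Aspect ratio 593/418 ≈ 1.419 — close to the ISO √2 ≈ 1.414.
In the A-series (A0 area = 1 m²): A2 = 420 × 594 mm.
Off by 3 mm total — nearest standard size.

A2 (420 × 594 mm)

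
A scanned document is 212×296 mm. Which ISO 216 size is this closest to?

A4 (210 × 297 mm)

Aspect ratio 296/212 ≈ 1.396 (ISO target is √2 ≈ 1.414).
In the A-series (A0 area = 1 m²): A4 = 210 × 297 mm.
Off by 3 mm total — nearest standard size.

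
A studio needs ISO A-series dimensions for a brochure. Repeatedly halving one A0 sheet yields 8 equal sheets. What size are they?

8 = 2^3, so 3 halving steps.
A0 → A1 → … → A3 after 3 steps.

A3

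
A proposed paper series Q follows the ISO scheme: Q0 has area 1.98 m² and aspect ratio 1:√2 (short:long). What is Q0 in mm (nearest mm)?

Let the short side be w mm. Then w · w√2 = 1.98 m² = 1,980,000 mm².
w² = 1,980,000/√2, so w ≈ 1183.2 mm; long side = w√2 ≈ 1673.4 mm.

1183 × 1673 mm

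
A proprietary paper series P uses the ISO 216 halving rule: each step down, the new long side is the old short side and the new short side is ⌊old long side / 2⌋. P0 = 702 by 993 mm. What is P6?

87 × 124 mm

P1 = 496 × 702 mm (from P0 by 1 halving).
P2: ⌊702/2⌋ × 496 = 351 × 496 mm
P3: ⌊496/2⌋ × 351 = 248 × 351 mm
P4: ⌊351/2⌋ × 248 = 175 × 248 mm
P5: ⌊248/2⌋ × 175 = 124 × 175 mm
P6: ⌊175/2⌋ × 124 = 87 × 124 mm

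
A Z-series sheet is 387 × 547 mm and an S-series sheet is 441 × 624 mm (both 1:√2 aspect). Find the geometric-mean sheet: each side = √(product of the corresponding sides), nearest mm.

Short side: √(387 · 441) = √170667 ≈ 413.1 → 413 mm
Long side: √(547 · 624) = √341328 ≈ 584.2 → 584 mm

413 × 584 mm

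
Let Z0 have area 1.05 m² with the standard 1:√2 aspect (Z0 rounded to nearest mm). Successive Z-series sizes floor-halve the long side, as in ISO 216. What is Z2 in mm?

431 × 609 mm

Let Z0's short side be w mm. w · w√2 = 1.05 m² = 1,050,000 mm², so w ≈ 861.7 mm and w√2 ≈ 1218.6 mm → Z0 = 862 × 1219 mm.
Z1: ⌊1219/2⌋ × 862 = 609 × 862 mm
Z2: ⌊862/2⌋ × 609 = 431 × 609 mm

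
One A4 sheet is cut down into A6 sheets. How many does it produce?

4

A4 = 210 × 297 mm; A6 = 105 × 148 mm.
Each halving step doubles the count; 2 steps from A4 to A6.
2^2 = 4.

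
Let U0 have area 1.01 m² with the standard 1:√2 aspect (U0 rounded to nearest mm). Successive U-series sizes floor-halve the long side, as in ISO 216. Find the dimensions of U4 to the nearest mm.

Let U0's short side be w mm. w · w√2 = 1.01 m² = 1,010,000 mm², so w ≈ 845.1 mm and w√2 ≈ 1195.1 mm → U0 = 845 × 1195 mm.
U1: ⌊1195/2⌋ × 845 = 597 × 845 mm
U2: ⌊845/2⌋ × 597 = 422 × 597 mm
U3: ⌊597/2⌋ × 422 = 298 × 422 mm
U4: ⌊422/2⌋ × 298 = 211 × 298 mm

211 × 298 mm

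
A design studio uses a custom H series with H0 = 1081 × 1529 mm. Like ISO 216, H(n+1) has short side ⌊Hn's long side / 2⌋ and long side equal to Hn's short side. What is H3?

H1: ⌊1529/2⌋ × 1081 = 764 × 1081 mm
H2: ⌊1081/2⌋ × 764 = 540 × 764 mm
H3: ⌊764/2⌋ × 540 = 382 × 540 mm

382 × 540 mm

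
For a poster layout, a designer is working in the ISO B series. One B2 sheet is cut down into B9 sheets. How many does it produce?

Each ISO step halves the sheet: 1 × B2 → 2 × B3 → 4 × B4 → 8 × B5 → …
From B2 to B9 is 7 halving steps: 2^7 = 128.

128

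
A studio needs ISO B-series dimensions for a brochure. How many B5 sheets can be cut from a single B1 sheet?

Each ISO step halves the sheet: 1 × B1 → 2 × B2 → 4 × B3 → 8 × B4 → …
From B1 to B5 is 4 halving steps: 2^4 = 16.

16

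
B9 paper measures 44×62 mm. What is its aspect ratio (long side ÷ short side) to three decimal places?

1.409

62 / 44 = 1.409
ISO 216 targets √2 ≈ 1.414; the -0.005 deviation is from mm rounding.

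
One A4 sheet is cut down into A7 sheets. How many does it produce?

8

Each ISO step halves the sheet: 1 × A4 → 2 × A5 → 4 × A6 → 8 × A7
From A4 to A7 is 3 halving steps: 2^3 = 8.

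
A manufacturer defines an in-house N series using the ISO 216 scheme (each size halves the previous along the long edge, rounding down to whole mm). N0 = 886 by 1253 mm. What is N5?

156 × 221 mm

N1: ⌊1253/2⌋ × 886 = 626 × 886 mm
N2: ⌊886/2⌋ × 626 = 443 × 626 mm
N3: ⌊626/2⌋ × 443 = 313 × 443 mm
N4: ⌊443/2⌋ × 313 = 221 × 313 mm
N5: ⌊313/2⌋ × 221 = 156 × 221 mm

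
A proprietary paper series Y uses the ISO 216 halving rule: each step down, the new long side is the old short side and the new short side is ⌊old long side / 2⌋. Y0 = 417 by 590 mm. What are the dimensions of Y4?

104 × 147 mm

Y1: ⌊590/2⌋ × 417 = 295 × 417 mm
Y2: ⌊417/2⌋ × 295 = 208 × 295 mm
Y3: ⌊295/2⌋ × 208 = 147 × 208 mm
Y4: ⌊208/2⌋ × 147 = 104 × 147 mm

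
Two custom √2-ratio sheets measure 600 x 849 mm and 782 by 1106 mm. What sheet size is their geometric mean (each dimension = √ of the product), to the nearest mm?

Short side: √(600 · 782) = √469200 ≈ 685.0 → 685 mm
Long side: √(849 · 1106) = √938994 ≈ 969.0 → 969 mm

685 × 969 mm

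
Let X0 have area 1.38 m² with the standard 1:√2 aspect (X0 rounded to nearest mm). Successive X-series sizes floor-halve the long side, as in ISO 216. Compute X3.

349 × 494 mm

Let X0's short side be w mm. w · w√2 = 1.38 m² = 1,380,000 mm², so w ≈ 987.8 mm and w√2 ≈ 1397.0 mm → X0 = 988 × 1397 mm.
X1: ⌊1397/2⌋ × 988 = 698 × 988 mm
X2: ⌊988/2⌋ × 698 = 494 × 698 mm
X3: ⌊698/2⌋ × 494 = 349 × 494 mm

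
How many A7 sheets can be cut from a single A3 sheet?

Each ISO step halves the sheet: 1 × A3 → 2 × A4 → 4 × A5 → 8 × A6 → …
From A3 to A7 is 4 halving steps: 2^4 = 16.

16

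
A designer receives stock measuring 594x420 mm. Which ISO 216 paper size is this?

A2 (420 × 594 mm)

Aspect ratio 594/420 ≈ 1.414 — close to the ISO √2 ≈ 1.414.
In the A-series (A0 area = 1 m²): A2 = 420 × 594 mm.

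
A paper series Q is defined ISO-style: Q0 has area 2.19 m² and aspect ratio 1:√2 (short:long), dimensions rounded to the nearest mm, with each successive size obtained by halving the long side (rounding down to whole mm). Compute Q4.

311 × 440 mm

Let Q0's short side be w mm. w · w√2 = 2.19 m² = 2,190,000 mm², so w ≈ 1244.4 mm and w√2 ≈ 1759.9 mm → Q0 = 1244 × 1760 mm.
Q1: ⌊1760/2⌋ × 1244 = 880 × 1244 mm
Q2: ⌊1244/2⌋ × 880 = 622 × 880 mm
Q3: ⌊880/2⌋ × 622 = 440 × 622 mm
Q4: ⌊622/2⌋ × 440 = 311 × 440 mm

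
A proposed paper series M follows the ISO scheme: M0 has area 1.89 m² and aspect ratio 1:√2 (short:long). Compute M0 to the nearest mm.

Let the short side be w mm. Then w · w√2 = 1.89 m² = 1,890,000 mm².
w² = 1,890,000/√2, so w ≈ 1156.0 mm; long side = w√2 ≈ 1634.9 mm.

1156 × 1635 mm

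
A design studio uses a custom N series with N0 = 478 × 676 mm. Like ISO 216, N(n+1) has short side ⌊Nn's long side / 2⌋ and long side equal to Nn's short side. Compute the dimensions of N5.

84 × 119 mm

N1: ⌊676/2⌋ × 478 = 338 × 478 mm
N2: ⌊478/2⌋ × 338 = 239 × 338 mm
N3: ⌊338/2⌋ × 239 = 169 × 239 mm
N4: ⌊239/2⌋ × 169 = 119 × 169 mm
N5: ⌊169/2⌋ × 119 = 84 × 119 mm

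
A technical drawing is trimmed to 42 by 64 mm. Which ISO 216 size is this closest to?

B9 (44 × 62 mm)

Aspect ratio 64/42 ≈ 1.524 (ISO target is √2 ≈ 1.414).
In the B-series (B0 = 1000 × 1414 mm): B9 = 44 × 62 mm.
Off by 4 mm total — nearest standard size.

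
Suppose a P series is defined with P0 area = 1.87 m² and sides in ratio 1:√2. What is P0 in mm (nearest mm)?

Let the short side be w mm. Then w · w√2 = 1.87 m² = 1,870,000 mm².
w² = 1,870,000/√2, so w ≈ 1149.9 mm; long side = w√2 ≈ 1626.2 mm.

1150 × 1626 mm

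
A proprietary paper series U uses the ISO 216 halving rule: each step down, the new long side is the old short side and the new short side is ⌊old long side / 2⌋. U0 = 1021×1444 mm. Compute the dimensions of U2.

U1: ⌊1444/2⌋ × 1021 = 722 × 1021 mm
U2: ⌊1021/2⌋ × 722 = 510 × 722 mm

510 × 722 mm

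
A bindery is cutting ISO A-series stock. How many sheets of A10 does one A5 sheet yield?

32

Each ISO step halves the sheet: 1 × A5 → 2 × A6 → 4 × A7 → 8 × A8 → …
From A5 to A10 is 5 halving steps: 2^5 = 32.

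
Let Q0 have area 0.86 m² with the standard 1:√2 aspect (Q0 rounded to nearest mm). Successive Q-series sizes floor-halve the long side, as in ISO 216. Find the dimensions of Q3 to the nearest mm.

Let Q0's short side be w mm. w · w√2 = 0.86 m² = 860,000 mm², so w ≈ 779.8 mm and w√2 ≈ 1102.8 mm → Q0 = 780 × 1103 mm.
Q1: ⌊1103/2⌋ × 780 = 551 × 780 mm
Q2: ⌊780/2⌋ × 551 = 390 × 551 mm
Q3: ⌊551/2⌋ × 390 = 275 × 390 mm

275 × 390 mm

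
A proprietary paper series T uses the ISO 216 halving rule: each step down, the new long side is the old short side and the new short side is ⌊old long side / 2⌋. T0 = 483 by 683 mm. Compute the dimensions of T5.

T1: ⌊683/2⌋ × 483 = 341 × 483 mm
T2: ⌊483/2⌋ × 341 = 241 × 341 mm
T3: ⌊341/2⌋ × 241 = 170 × 241 mm
T4: ⌊241/2⌋ × 170 = 120 × 170 mm
T5: ⌊170/2⌋ × 120 = 85 × 120 mm

85 × 120 mm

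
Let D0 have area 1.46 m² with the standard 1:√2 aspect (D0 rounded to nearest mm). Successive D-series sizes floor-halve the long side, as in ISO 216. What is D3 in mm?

359 × 508 mm

Let D0's short side be w mm. w · w√2 = 1.46 m² = 1,460,000 mm², so w ≈ 1016.1 mm and w√2 ≈ 1436.9 mm → D0 = 1016 × 1437 mm.
D1: ⌊1437/2⌋ × 1016 = 718 × 1016 mm
D2: ⌊1016/2⌋ × 718 = 508 × 718 mm
D3: ⌊718/2⌋ × 508 = 359 × 508 mm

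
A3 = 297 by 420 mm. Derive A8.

52 × 74 mm

A4: ⌊420/2⌋ × 297 = 210 × 297 mm
A5: ⌊297/2⌋ × 210 = 148 × 210 mm
A6: ⌊210/2⌋ × 148 = 105 × 148 mm
A7: ⌊148/2⌋ × 105 = 74 × 105 mm
A8: ⌊105/2⌋ × 74 = 52 × 74 mm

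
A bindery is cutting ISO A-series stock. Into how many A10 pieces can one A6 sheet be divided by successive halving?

Each ISO step halves the sheet: 1 × A6 → 2 × A7 → 4 × A8 → 8 × A9 → …
From A6 to A10 is 4 halving steps: 2^4 = 16.

16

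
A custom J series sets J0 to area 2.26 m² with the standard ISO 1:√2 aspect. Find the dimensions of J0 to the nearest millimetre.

Let the short side be w mm. Then w · w√2 = 2.26 m² = 2,260,000 mm².
w² = 2,260,000/√2, so w ≈ 1264.1 mm; long side = w√2 ≈ 1787.8 mm.

1264 × 1788 mm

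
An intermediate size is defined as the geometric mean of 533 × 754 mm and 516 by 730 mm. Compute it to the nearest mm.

524 × 742 mm

Short side: √(533 · 516) = √275028 ≈ 524.4 → 524 mm
Long side: √(754 · 730) = √550420 ≈ 741.9 → 742 mm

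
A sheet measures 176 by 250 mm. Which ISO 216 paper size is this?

Aspect ratio 250/176 ≈ 1.420 — close to the ISO √2 ≈ 1.414.
In the B-series (B0 = 1000 × 1414 mm): B5 = 176 × 250 mm.

B5 (176 × 250 mm)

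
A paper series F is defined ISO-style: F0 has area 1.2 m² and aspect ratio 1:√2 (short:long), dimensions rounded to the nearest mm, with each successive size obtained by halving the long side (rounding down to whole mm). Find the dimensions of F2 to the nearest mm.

Let F0's short side be w mm. w · w√2 = 1.2 m² = 1,200,000 mm², so w ≈ 921.2 mm and w√2 ≈ 1302.7 mm → F0 = 921 × 1303 mm.
F1: ⌊1303/2⌋ × 921 = 651 × 921 mm
F2: ⌊921/2⌋ × 651 = 460 × 651 mm

460 × 651 mm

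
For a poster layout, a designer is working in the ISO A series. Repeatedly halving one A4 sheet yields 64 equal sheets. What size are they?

A10

64 = 2^6, so 6 halving steps.
A4 → A5 → … → A10 after 6 steps.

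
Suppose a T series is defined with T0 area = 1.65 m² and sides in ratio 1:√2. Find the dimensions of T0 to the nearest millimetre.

1080 × 1528 mm

Let the short side be w mm. Then w · w√2 = 1.65 m² = 1,650,000 mm².
w² = 1,650,000/√2, so w ≈ 1080.2 mm; long side = w√2 ≈ 1527.6 mm.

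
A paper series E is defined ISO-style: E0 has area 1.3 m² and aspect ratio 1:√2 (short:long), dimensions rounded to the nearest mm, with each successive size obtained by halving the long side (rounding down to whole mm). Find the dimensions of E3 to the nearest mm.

Let E0's short side be w mm. w · w√2 = 1.3 m² = 1,300,000 mm², so w ≈ 958.8 mm and w√2 ≈ 1355.9 mm → E0 = 959 × 1356 mm.
E1: ⌊1356/2⌋ × 959 = 678 × 959 mm
E2: ⌊959/2⌋ × 678 = 479 × 678 mm
E3: ⌊678/2⌋ × 479 = 339 × 479 mm

339 × 479 mm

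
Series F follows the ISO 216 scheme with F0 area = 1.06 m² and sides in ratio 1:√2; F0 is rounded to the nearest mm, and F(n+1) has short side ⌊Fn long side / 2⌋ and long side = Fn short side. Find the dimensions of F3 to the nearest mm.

Let F0's short side be w mm. w · w√2 = 1.06 m² = 1,060,000 mm², so w ≈ 865.8 mm and w√2 ≈ 1224.4 mm → F0 = 866 × 1224 mm.
F1: ⌊1224/2⌋ × 866 = 612 × 866 mm
F2: ⌊866/2⌋ × 612 = 433 × 612 mm
F3: ⌊612/2⌋ × 433 = 306 × 433 mm

306 × 433 mm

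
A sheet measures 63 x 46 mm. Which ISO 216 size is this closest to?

Aspect ratio 63/46 ≈ 1.370 (ISO target is √2 ≈ 1.414).
In the B-series (B0 = 1000 × 1414 mm): B9 = 44 × 62 mm.
Off by 3 mm total — nearest standard size.

B9 (44 × 62 mm)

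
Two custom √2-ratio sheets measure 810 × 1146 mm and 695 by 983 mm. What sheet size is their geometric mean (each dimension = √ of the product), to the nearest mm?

Short side: √(810 · 695) = √562950 ≈ 750.3 → 750 mm
Long side: √(1146 · 983) = √1126518 ≈ 1061.4 → 1061 mm

750 × 1061 mm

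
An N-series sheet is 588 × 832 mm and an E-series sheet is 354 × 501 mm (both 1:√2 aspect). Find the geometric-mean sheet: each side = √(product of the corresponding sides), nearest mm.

456 × 646 mm

Short side: √(588 · 354) = √208152 ≈ 456.2 → 456 mm
Long side: √(832 · 501) = √416832 ≈ 645.6 → 646 mm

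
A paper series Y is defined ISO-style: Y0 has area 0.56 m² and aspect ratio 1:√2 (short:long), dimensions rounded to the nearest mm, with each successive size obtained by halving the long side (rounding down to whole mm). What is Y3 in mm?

222 × 314 mm

Let Y0's short side be w mm. w · w√2 = 0.56 m² = 560,000 mm², so w ≈ 629.3 mm and w√2 ≈ 889.9 mm → Y0 = 629 × 890 mm.
Y1: ⌊890/2⌋ × 629 = 445 × 629 mm
Y2: ⌊629/2⌋ × 445 = 314 × 445 mm
Y3: ⌊445/2⌋ × 314 = 222 × 314 mm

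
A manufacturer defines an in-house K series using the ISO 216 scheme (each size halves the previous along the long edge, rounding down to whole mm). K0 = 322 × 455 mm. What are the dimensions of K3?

K1: ⌊455/2⌋ × 322 = 227 × 322 mm
K2: ⌊322/2⌋ × 227 = 161 × 227 mm
K3: ⌊227/2⌋ × 161 = 113 × 161 mm

113 × 161 mm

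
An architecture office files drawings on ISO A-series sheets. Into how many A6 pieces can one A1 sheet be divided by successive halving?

32

Each ISO step halves the sheet: 1 × A1 → 2 × A2 → 4 × A3 → 8 × A4 → …
From A1 to A6 is 5 halving steps: 2^5 = 32.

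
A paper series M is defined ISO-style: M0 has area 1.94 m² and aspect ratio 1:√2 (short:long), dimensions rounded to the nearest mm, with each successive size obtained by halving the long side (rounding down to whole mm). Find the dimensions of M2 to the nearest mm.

585 × 828 mm

Let M0's short side be w mm. w · w√2 = 1.94 m² = 1,940,000 mm², so w ≈ 1171.2 mm and w√2 ≈ 1656.4 mm → M0 = 1171 × 1656 mm.
M1: ⌊1656/2⌋ × 1171 = 828 × 1171 mm
M2: ⌊1171/2⌋ × 828 = 585 × 828 mm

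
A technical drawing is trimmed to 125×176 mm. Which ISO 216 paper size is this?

Aspect ratio 176/125 ≈ 1.408 — close to the ISO √2 ≈ 1.414.
In the B-series (B0 = 1000 × 1414 mm): B6 = 125 × 176 mm.

B6 (125 × 176 mm)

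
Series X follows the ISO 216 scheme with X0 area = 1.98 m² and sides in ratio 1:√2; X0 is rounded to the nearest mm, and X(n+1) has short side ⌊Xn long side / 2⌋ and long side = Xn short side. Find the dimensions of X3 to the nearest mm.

Let X0's short side be w mm. w · w√2 = 1.98 m² = 1,980,000 mm², so w ≈ 1183.2 mm and w√2 ≈ 1673.4 mm → X0 = 1183 × 1673 mm.
X1: ⌊1673/2⌋ × 1183 = 836 × 1183 mm
X2: ⌊1183/2⌋ × 836 = 591 × 836 mm
X3: ⌊836/2⌋ × 591 = 418 × 591 mm

418 × 591 mm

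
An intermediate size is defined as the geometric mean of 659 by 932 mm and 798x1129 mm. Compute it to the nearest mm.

Short side: √(659 · 798) = √525882 ≈ 725.2 → 725 mm
Long side: √(932 · 1129) = √1052228 ≈ 1025.8 → 1026 mm

725 × 1026 mm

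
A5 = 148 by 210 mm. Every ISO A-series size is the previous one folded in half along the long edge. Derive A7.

74 × 105 mm

A6: ⌊210/2⌋ × 148 = 105 × 148 mm
A7: ⌊148/2⌋ × 105 = 74 × 105 mm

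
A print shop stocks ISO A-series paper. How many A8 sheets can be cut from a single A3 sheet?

A3 = 297 × 420 mm; A8 = 52 × 74 mm.
Each halving step doubles the count; 5 steps from A3 to A8.
2^5 = 32.

32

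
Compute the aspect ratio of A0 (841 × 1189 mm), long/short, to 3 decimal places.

1.414

1189 / 841 = 1.414
Matches √2 ≈ 1.414 — the ISO 216 defining ratio.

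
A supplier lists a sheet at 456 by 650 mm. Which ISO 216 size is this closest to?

Aspect ratio 650/456 ≈ 1.425 — close to the ISO √2 ≈ 1.414.
In the C-series (envelope sizes, between A and B): C2 = 458 × 648 mm.
Off by 4 mm total — nearest standard size.

C2 (458 × 648 mm)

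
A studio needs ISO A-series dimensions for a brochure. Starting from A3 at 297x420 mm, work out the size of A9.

A4: ⌊420/2⌋ × 297 = 210 × 297 mm
A5: ⌊297/2⌋ × 210 = 148 × 210 mm
A6: ⌊210/2⌋ × 148 = 105 × 148 mm
A7: ⌊148/2⌋ × 105 = 74 × 105 mm
A8: ⌊105/2⌋ × 74 = 52 × 74 mm
A9: ⌊74/2⌋ × 52 = 37 × 52 mm

37 × 52 mm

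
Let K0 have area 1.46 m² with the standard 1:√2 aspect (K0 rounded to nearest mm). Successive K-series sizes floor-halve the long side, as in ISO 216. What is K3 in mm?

Let K0's short side be w mm. w · w√2 = 1.46 m² = 1,460,000 mm², so w ≈ 1016.1 mm and w√2 ≈ 1436.9 mm → K0 = 1016 × 1437 mm.
K1: ⌊1437/2⌋ × 1016 = 718 × 1016 mm
K2: ⌊1016/2⌋ × 718 = 508 × 718 mm
K3: ⌊718/2⌋ × 508 = 359 × 508 mm

359 × 508 mm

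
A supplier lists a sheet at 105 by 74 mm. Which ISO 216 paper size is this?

Aspect ratio 105/74 ≈ 1.419 — close to the ISO √2 ≈ 1.414.
In the A-series (A0 area = 1 m²): A7 = 74 × 105 mm.

A7 (74 × 105 mm)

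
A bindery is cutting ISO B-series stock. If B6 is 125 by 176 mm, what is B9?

44 × 62 mm

B7: ⌊176/2⌋ × 125 = 88 × 125 mm
B8: ⌊125/2⌋ × 88 = 62 × 88 mm
B9: ⌊88/2⌋ × 62 = 44 × 62 mm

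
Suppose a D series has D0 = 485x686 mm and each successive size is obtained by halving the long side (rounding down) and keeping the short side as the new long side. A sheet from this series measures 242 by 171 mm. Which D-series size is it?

D3

D0: 485 × 686 mm
D1: 343 × 485 mm
D2: 242 × 343 mm
D3: 171 × 242 mm
D4: 121 × 171 mm
→ matches D3.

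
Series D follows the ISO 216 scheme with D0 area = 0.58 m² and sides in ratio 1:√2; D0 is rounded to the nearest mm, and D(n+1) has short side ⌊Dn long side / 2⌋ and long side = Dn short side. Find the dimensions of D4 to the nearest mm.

Let D0's short side be w mm. w · w√2 = 0.58 m² = 580,000 mm², so w ≈ 640.4 mm and w√2 ≈ 905.7 mm → D0 = 640 × 906 mm.
D1: ⌊906/2⌋ × 640 = 453 × 640 mm
D2: ⌊640/2⌋ × 453 = 320 × 453 mm
D3: ⌊453/2⌋ × 320 = 226 × 320 mm
D4: ⌊320/2⌋ × 226 = 160 × 226 mm

160 × 226 mm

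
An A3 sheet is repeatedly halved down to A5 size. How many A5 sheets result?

Each ISO step halves the sheet: 1 × A3 → 2 × A4 → 4 × A5
From A3 to A5 is 2 halving steps: 2^2 = 4.

4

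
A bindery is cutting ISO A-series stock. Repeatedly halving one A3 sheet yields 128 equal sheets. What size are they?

128 = 2^7, so 7 halving steps.
A3 → A4 → … → A10 after 7 steps.

A10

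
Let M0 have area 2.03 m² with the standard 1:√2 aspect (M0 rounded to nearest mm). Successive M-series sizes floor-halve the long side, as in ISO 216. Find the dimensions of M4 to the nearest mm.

Let M0's short side be w mm. w · w√2 = 2.03 m² = 2,030,000 mm², so w ≈ 1198.1 mm and w√2 ≈ 1694.4 mm → M0 = 1198 × 1694 mm.
M1: ⌊1694/2⌋ × 1198 = 847 × 1198 mm
M2: ⌊1198/2⌋ × 847 = 599 × 847 mm
M3: ⌊847/2⌋ × 599 = 423 × 599 mm
M4: ⌊599/2⌋ × 423 = 299 × 423 mm

299 × 423 mm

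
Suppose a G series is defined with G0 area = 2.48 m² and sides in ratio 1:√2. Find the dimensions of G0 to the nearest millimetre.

1324 × 1873 mm

Let the short side be w mm. Then w · w√2 = 2.48 m² = 2,480,000 mm².
w² = 2,480,000/√2, so w ≈ 1324.2 mm; long side = w√2 ≈ 1872.8 mm.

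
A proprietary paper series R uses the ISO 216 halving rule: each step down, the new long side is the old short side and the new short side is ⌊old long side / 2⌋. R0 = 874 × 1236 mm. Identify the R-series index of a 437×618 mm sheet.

R2

R0: 874 × 1236 mm
R1: 618 × 874 mm
R2: 437 × 618 mm
R3: 309 × 437 mm
→ matches R2.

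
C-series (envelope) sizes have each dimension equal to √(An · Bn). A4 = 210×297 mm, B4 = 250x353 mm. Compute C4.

Short side: √(210 · 250) = √52500 ≈ 229.1 → 229 mm
Long side: √(297 · 353) = √104841 ≈ 323.8 → 324 mm

229 × 324 mm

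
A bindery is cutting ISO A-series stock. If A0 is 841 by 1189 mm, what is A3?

A1: ⌊1189/2⌋ × 841 = 594 × 841 mm
A2: ⌊841/2⌋ × 594 = 420 × 594 mm
A3: ⌊594/2⌋ × 420 = 297 × 420 mm

297 × 420 mm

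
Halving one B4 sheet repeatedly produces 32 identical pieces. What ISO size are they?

32 = 2^5, so 5 halving steps.
B4 → B5 → … → B9 after 5 steps.

B9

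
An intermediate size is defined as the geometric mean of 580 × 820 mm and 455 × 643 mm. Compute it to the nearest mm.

Short side: √(580 · 455) = √263900 ≈ 513.7 → 514 mm
Long side: √(820 · 643) = √527260 ≈ 726.1 → 726 mm

514 × 726 mm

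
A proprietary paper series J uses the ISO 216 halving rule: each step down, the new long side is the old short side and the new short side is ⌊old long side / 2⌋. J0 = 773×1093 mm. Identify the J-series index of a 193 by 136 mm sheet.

J5

J0: 773 × 1093 mm
J1: 546 × 773 mm
J2: 386 × 546 mm
J3: 273 × 386 mm
J4: 193 × 273 mm
J5: 136 × 193 mm
J6: 96 × 136 mm
→ matches J5.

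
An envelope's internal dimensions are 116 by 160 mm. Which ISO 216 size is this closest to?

C6 (114 × 162 mm)

Aspect ratio 160/116 ≈ 1.379 (ISO target is √2 ≈ 1.414).
In the C-series (envelope sizes, between A and B): C6 = 114 × 162 mm.
Off by 4 mm total — nearest standard size.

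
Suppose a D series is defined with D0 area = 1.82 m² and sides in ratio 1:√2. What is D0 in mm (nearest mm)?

Let the short side be w mm. Then w · w√2 = 1.82 m² = 1,820,000 mm².
w² = 1,820,000/√2, so w ≈ 1134.4 mm; long side = w√2 ≈ 1604.3 mm.

1134 × 1604 mm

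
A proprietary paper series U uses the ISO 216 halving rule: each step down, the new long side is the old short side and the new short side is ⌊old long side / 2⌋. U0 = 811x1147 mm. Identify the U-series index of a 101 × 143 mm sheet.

U0: 811 × 1147 mm
U1: 573 × 811 mm
U2: 405 × 573 mm
U3: 286 × 405 mm
U4: 202 × 286 mm
U5: 143 × 202 mm
U6: 101 × 143 mm
U7: 71 × 101 mm
→ matches U6.

U6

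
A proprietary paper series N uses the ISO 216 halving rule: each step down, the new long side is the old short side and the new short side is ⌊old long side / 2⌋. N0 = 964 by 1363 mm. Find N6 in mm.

120 × 170 mm

N1: ⌊1363/2⌋ × 964 = 681 × 964 mm
N2: ⌊964/2⌋ × 681 = 482 × 681 mm
N3: ⌊681/2⌋ × 482 = 340 × 482 mm
N4: ⌊482/2⌋ × 340 = 241 × 340 mm
N5: ⌊340/2⌋ × 241 = 170 × 241 mm
N6: ⌊241/2⌋ × 170 = 120 × 170 mm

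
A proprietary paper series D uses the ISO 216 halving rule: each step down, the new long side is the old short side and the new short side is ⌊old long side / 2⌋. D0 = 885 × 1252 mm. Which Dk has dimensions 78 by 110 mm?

D0: 885 × 1252 mm
D1: 626 × 885 mm
D2: 442 × 626 mm
D3: 313 × 442 mm
D4: 221 × 313 mm
D5: 156 × 221 mm
D6: 110 × 156 mm
D7: 78 × 110 mm
D8: 55 × 78 mm
→ matches D7.

D7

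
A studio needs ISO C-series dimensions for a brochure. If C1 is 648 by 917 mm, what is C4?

229 × 324 mm

C2: ⌊917/2⌋ × 648 = 458 × 648 mm
C3: ⌊648/2⌋ × 458 = 324 × 458 mm
C4: ⌊458/2⌋ × 324 = 229 × 324 mm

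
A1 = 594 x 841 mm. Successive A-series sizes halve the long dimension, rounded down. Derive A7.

A2: ⌊841/2⌋ × 594 = 420 × 594 mm
A3: ⌊594/2⌋ × 420 = 297 × 420 mm
A4: ⌊420/2⌋ × 297 = 210 × 297 mm
A5: ⌊297/2⌋ × 210 = 148 × 210 mm
A6: ⌊210/2⌋ × 148 = 105 × 148 mm
A7: ⌊148/2⌋ × 105 = 74 × 105 mm

74 × 105 mm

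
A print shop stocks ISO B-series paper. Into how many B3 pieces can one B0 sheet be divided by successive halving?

B0 = 1000 × 1414 mm; B3 = 353 × 500 mm.
Each halving step doubles the count; 3 steps from B0 to B3.
2^3 = 8.

8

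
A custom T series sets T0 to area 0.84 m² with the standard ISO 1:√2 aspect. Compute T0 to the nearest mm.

771 × 1090 mm

Let the short side be w mm. Then w · w√2 = 0.84 m² = 840,000 mm².
w² = 840,000/√2, so w ≈ 770.7 mm; long side = w√2 ≈ 1089.9 mm.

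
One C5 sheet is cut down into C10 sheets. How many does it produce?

32

Each ISO step halves the sheet: 1 × C5 → 2 × C6 → 4 × C7 → 8 × C8 → …
From C5 to C10 is 5 halving steps: 2^5 = 32.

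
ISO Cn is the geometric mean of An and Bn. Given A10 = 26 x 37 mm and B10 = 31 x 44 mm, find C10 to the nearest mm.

Short side: √(26 · 31) = √806 ≈ 28.4 → 28 mm
Long side: √(37 · 44) = √1628 ≈ 40.3 → 40 mm

28 × 40 mm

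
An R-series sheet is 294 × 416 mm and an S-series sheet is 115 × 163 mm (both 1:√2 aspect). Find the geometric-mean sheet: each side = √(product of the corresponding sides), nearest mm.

184 × 260 mm

Short side: √(294 · 115) = √33810 ≈ 183.9 → 184 mm
Long side: √(416 · 163) = √67808 ≈ 260.4 → 260 mm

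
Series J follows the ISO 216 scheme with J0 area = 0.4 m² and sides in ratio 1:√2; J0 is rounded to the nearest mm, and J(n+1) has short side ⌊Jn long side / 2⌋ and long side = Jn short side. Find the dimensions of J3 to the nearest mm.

188 × 266 mm

Let J0's short side be w mm. w · w√2 = 0.4 m² = 400,000 mm², so w ≈ 531.8 mm and w√2 ≈ 752.1 mm → J0 = 532 × 752 mm.
J1: ⌊752/2⌋ × 532 = 376 × 532 mm
J2: ⌊532/2⌋ × 376 = 266 × 376 mm
J3: ⌊376/2⌋ × 266 = 188 × 266 mm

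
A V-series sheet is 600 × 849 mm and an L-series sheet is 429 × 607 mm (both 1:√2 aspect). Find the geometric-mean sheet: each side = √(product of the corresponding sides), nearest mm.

507 × 718 mm

Short side: √(600 · 429) = √257400 ≈ 507.3 → 507 mm
Long side: √(849 · 607) = √515343 ≈ 717.9 → 718 mm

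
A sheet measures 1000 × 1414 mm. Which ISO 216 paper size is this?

B0 (1000 × 1414 mm)

Aspect ratio 1414/1000 ≈ 1.414 — close to the ISO √2 ≈ 1.414.
In the B-series (B0 = 1000 × 1414 mm): B0 = 1000 × 1414 mm.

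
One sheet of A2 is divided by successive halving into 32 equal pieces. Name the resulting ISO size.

A7

32 = 2^5, so 5 halving steps.
A2 → A3 → … → A7 after 5 steps.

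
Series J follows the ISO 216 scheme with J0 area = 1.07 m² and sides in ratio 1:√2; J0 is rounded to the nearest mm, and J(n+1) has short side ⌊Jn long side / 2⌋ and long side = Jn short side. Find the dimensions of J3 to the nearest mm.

Let J0's short side be w mm. w · w√2 = 1.07 m² = 1,070,000 mm², so w ≈ 869.8 mm and w√2 ≈ 1230.1 mm → J0 = 870 × 1230 mm.
J1: ⌊1230/2⌋ × 870 = 615 × 870 mm
J2: ⌊870/2⌋ × 615 = 435 × 615 mm
J3: ⌊615/2⌋ × 435 = 307 × 435 mm

307 × 435 mm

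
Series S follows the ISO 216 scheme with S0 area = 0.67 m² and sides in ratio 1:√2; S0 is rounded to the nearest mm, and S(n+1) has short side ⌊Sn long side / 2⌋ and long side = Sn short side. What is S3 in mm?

Let S0's short side be w mm. w · w√2 = 0.67 m² = 670,000 mm², so w ≈ 688.3 mm and w√2 ≈ 973.4 mm → S0 = 688 × 973 mm.
S1: ⌊973/2⌋ × 688 = 486 × 688 mm
S2: ⌊688/2⌋ × 486 = 344 × 486 mm
S3: ⌊486/2⌋ × 344 = 243 × 344 mm

243 × 344 mm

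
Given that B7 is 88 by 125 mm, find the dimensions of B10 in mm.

B8: ⌊125/2⌋ × 88 = 62 × 88 mm
B9: ⌊88/2⌋ × 62 = 44 × 62 mm
B10: ⌊62/2⌋ × 44 = 31 × 44 mm

31 × 44 mm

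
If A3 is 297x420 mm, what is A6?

105 × 148 mm

A4: ⌊420/2⌋ × 297 = 210 × 297 mm
A5: ⌊297/2⌋ × 210 = 148 × 210 mm
A6: ⌊210/2⌋ × 148 = 105 × 148 mm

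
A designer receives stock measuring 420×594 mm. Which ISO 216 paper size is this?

Aspect ratio 594/420 ≈ 1.414 — close to the ISO √2 ≈ 1.414.
In the A-series (A0 area = 1 m²): A2 = 420 × 594 mm.

A2 (420 × 594 mm)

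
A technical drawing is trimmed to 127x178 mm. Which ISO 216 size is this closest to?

Aspect ratio 178/127 ≈ 1.402 — close to the ISO √2 ≈ 1.414.
In the B-series (B0 = 1000 × 1414 mm): B6 = 125 × 176 mm.
Off by 4 mm total — nearest standard size.

B6 (125 × 176 mm)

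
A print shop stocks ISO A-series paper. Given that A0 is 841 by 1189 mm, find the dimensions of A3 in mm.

297 × 420 mm

A1: ⌊1189/2⌋ × 841 = 594 × 841 mm
A2: ⌊841/2⌋ × 594 = 420 × 594 mm
A3: ⌊594/2⌋ × 420 = 297 × 420 mm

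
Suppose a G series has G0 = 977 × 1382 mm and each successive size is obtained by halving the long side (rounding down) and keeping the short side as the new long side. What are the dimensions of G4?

244 × 345 mm

G1: ⌊1382/2⌋ × 977 = 691 × 977 mm
G2: ⌊977/2⌋ × 691 = 488 × 691 mm
G3: ⌊691/2⌋ × 488 = 345 × 488 mm
G4: ⌊488/2⌋ × 345 = 244 × 345 mm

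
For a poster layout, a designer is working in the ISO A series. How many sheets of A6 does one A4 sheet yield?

4

Each ISO step halves the sheet: 1 × A4 → 2 × A5 → 4 × A6
From A4 to A6 is 2 halving steps: 2^2 = 4.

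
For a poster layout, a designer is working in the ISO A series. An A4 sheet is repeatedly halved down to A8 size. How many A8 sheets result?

A4 = 210 × 297 mm; A8 = 52 × 74 mm.
Each halving step doubles the count; 4 steps from A4 to A8.
2^4 = 16.

16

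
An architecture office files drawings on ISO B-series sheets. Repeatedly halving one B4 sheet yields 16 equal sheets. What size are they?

B8

16 = 2^4, so 4 halving steps.
B4 → B5 → … → B8 after 4 steps.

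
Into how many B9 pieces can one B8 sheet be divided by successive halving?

2

Each ISO step halves the sheet: 1 × B8 → 2 × B9
From B8 to B9 is 1 halving step: 2^1 = 2.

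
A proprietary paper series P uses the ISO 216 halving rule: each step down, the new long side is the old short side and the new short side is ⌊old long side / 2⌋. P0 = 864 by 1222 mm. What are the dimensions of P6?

108 × 152 mm

P1 = 611 × 864 mm (from P0 by 1 halving).
P2: ⌊864/2⌋ × 611 = 432 × 611 mm
P3: ⌊611/2⌋ × 432 = 305 × 432 mm
P4: ⌊432/2⌋ × 305 = 216 × 305 mm
P5: ⌊305/2⌋ × 216 = 152 × 216 mm
P6: ⌊216/2⌋ × 152 = 108 × 152 mm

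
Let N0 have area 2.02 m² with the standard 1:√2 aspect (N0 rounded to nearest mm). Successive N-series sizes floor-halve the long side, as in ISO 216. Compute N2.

597 × 845 mm

Let N0's short side be w mm. w · w√2 = 2.02 m² = 2,020,000 mm², so w ≈ 1195.1 mm and w√2 ≈ 1690.2 mm → N0 = 1195 × 1690 mm.
N1: ⌊1690/2⌋ × 1195 = 845 × 1195 mm
N2: ⌊1195/2⌋ × 845 = 597 × 845 mm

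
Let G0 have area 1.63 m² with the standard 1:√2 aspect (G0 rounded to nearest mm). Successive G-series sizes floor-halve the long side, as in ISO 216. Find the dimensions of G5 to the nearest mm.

Let G0's short side be w mm. w · w√2 = 1.63 m² = 1,630,000 mm², so w ≈ 1073.6 mm and w√2 ≈ 1518.3 mm → G0 = 1074 × 1518 mm.
G1: ⌊1518/2⌋ × 1074 = 759 × 1074 mm
G2: ⌊1074/2⌋ × 759 = 537 × 759 mm
G3: ⌊759/2⌋ × 537 = 379 × 537 mm
G4: ⌊537/2⌋ × 379 = 268 × 379 mm
G5: ⌊379/2⌋ × 268 = 189 × 268 mm

189 × 268 mm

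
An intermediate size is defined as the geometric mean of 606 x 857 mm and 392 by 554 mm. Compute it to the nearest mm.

487 × 689 mm

Short side: √(606 · 392) = √237552 ≈ 487.4 → 487 mm
Long side: √(857 · 554) = √474778 ≈ 689.0 → 689 mm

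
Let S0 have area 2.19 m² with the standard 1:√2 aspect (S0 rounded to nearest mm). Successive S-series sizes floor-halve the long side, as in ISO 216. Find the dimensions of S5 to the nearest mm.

220 × 311 mm

Let S0's short side be w mm. w · w√2 = 2.19 m² = 2,190,000 mm², so w ≈ 1244.4 mm and w√2 ≈ 1759.9 mm → S0 = 1244 × 1760 mm.
S1: ⌊1760/2⌋ × 1244 = 880 × 1244 mm
S2: ⌊1244/2⌋ × 880 = 622 × 880 mm
S3: ⌊880/2⌋ × 622 = 440 × 622 mm
S4: ⌊622/2⌋ × 440 = 311 × 440 mm
S5: ⌊440/2⌋ × 311 = 220 × 311 mm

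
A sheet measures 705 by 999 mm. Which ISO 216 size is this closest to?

B1 (707 × 1000 mm)

Aspect ratio 999/705 ≈ 1.417 — close to the ISO √2 ≈ 1.414.
In the B-series (B0 = 1000 × 1414 mm): B1 = 707 × 1000 mm.
Off by 3 mm total — nearest standard size.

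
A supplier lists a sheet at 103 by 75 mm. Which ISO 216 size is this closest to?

A7 (74 × 105 mm)

Aspect ratio 103/75 ≈ 1.373 (ISO target is √2 ≈ 1.414).
In the A-series (A0 area = 1 m²): A7 = 74 × 105 mm.
Off by 3 mm total — nearest standard size.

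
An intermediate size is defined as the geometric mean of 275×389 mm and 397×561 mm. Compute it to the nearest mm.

Short side: √(275 · 397) = √109175 ≈ 330.4 → 330 mm
Long side: √(389 · 561) = √218229 ≈ 467.1 → 467 mm

330 × 467 mm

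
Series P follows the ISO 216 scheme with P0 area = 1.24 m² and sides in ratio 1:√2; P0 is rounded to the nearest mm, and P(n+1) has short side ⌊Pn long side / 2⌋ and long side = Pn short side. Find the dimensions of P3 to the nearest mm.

Let P0's short side be w mm. w · w√2 = 1.24 m² = 1,240,000 mm², so w ≈ 936.4 mm and w√2 ≈ 1324.2 mm → P0 = 936 × 1324 mm.
P1: ⌊1324/2⌋ × 936 = 662 × 936 mm
P2: ⌊936/2⌋ × 662 = 468 × 662 mm
P3: ⌊662/2⌋ × 468 = 331 × 468 mm

331 × 468 mm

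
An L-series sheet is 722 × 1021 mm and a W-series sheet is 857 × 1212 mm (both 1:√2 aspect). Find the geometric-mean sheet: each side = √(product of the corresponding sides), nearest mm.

787 × 1112 mm

Short side: √(722 · 857) = √618754 ≈ 786.6 → 787 mm
Long side: √(1021 · 1212) = √1237452 ≈ 1112.4 → 1112 mm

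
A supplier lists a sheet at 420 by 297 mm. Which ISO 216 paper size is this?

A3 (297 × 420 mm)

Aspect ratio 420/297 ≈ 1.414 — close to the ISO √2 ≈ 1.414.
In the A-series (A0 area = 1 m²): A3 = 297 × 420 mm.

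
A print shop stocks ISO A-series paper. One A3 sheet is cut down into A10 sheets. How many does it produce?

Each ISO step halves the sheet: 1 × A3 → 2 × A4 → 4 × A5 → 8 × A6 → …
From A3 to A10 is 7 halving steps: 2^7 = 128.

128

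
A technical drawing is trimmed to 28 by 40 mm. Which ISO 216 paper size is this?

Aspect ratio 40/28 ≈ 1.429 — close to the ISO √2 ≈ 1.414.
In the C-series (envelope sizes, between A and B): C10 = 28 × 40 mm.

C10 (28 × 40 mm)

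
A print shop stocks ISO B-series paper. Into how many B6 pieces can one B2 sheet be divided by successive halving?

B2 = 500 × 707 mm; B6 = 125 × 176 mm.
Each halving step doubles the count; 4 steps from B2 to B6.
2^4 = 16.

16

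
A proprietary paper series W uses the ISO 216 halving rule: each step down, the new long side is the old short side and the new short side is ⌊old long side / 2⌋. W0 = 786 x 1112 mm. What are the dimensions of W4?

W1: ⌊1112/2⌋ × 786 = 556 × 786 mm
W2: ⌊786/2⌋ × 556 = 393 × 556 mm
W3: ⌊556/2⌋ × 393 = 278 × 393 mm
W4: ⌊393/2⌋ × 278 = 196 × 278 mm

196 × 278 mm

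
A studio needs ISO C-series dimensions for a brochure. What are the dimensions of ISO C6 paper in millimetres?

C0 = 917 × 1297 mm (C0 is the geometric mean of A0 and B0, aspect 1:√2).
C1: ⌊1297/2⌋ × 917 = 648 × 917 mm
C2: ⌊917/2⌋ × 648 = 458 × 648 mm
C3: ⌊648/2⌋ × 458 = 324 × 458 mm
C4: ⌊458/2⌋ × 324 = 229 × 324 mm
C5: ⌊324/2⌋ × 229 = 162 × 229 mm
C6: ⌊229/2⌋ × 162 = 114 × 162 mm

114 × 162 mm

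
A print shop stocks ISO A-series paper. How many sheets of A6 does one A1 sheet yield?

Each ISO step halves the sheet: 1 × A1 → 2 × A2 → 4 × A3 → 8 × A4 → …
From A1 to A6 is 5 halving steps: 2^5 = 32.

32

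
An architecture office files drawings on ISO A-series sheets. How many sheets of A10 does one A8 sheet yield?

Each ISO step halves the sheet: 1 × A8 → 2 × A9 → 4 × A10
From A8 to A10 is 2 halving steps: 2^2 = 4.

4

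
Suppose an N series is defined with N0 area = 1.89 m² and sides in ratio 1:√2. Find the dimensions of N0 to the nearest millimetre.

Let the short side be w mm. Then w · w√2 = 1.89 m² = 1,890,000 mm².
w² = 1,890,000/√2, so w ≈ 1156.0 mm; long side = w√2 ≈ 1634.9 mm.

1156 × 1635 mm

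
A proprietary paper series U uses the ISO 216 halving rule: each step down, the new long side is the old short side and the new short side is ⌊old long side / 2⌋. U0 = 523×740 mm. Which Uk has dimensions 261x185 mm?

U0: 523 × 740 mm
U1: 370 × 523 mm
U2: 261 × 370 mm
U3: 185 × 261 mm
U4: 130 × 185 mm
→ matches U3.

U3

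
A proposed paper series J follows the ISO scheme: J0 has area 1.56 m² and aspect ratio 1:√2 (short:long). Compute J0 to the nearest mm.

Let the short side be w mm. Then w · w√2 = 1.56 m² = 1,560,000 mm².
w² = 1,560,000/√2, so w ≈ 1050.3 mm; long side = w√2 ≈ 1485.3 mm.

1050 × 1485 mm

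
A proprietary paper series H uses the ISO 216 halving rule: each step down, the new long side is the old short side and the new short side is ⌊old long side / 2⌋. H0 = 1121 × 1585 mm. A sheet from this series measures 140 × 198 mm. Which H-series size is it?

H6

H0: 1121 × 1585 mm
H1: 792 × 1121 mm
H2: 560 × 792 mm
H3: 396 × 560 mm
H4: 280 × 396 mm
H5: 198 × 280 mm
H6: 140 × 198 mm
H7: 99 × 140 mm
→ matches H6.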